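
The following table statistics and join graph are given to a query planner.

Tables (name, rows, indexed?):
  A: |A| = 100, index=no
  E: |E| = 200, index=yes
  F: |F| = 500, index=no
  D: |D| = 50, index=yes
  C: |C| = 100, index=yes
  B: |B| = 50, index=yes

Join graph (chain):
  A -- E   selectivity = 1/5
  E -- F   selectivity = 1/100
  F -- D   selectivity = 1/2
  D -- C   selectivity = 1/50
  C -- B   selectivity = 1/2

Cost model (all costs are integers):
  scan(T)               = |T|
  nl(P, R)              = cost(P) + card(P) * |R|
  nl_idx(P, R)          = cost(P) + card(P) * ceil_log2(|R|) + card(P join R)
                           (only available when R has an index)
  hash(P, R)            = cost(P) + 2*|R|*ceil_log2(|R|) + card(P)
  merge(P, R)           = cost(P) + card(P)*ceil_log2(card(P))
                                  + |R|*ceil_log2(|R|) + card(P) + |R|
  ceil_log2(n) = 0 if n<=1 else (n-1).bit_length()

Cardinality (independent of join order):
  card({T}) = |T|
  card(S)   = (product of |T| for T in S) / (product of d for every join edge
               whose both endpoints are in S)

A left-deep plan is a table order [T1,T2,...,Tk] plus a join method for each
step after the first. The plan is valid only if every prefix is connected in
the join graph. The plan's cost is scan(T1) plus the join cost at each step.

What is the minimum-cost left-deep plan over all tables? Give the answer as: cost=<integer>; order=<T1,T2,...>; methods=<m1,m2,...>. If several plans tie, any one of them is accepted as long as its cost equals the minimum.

Selinger DP (subsets sized 1..n):
  {A}: scan cost=100, card=100
  {E}: scan cost=200, card=200
  {F}: scan cost=500, card=500
  {D}: scan cost=50, card=50
  {C}: scan cost=100, card=100
  {B}: scan cost=50, card=50
  {AE}: card=4000; try (A,hash)→1800, (E,merge)→2700, (A,merge)→2800, (E,hash)→3400, (E,nl_idx)→4900, (E,nl)→20100 …(+1); best=1800 via (A,hash)
  {EF}: card=1000; try (E,hash)→4200, (E,nl_idx)→5500, (F,merge)→7000, (E,merge)→7300, (F,hash)→9400, (F,nl)→100200 …(+1); best=4200 via (E,hash)
  {DF}: card=12500; try (D,hash)→1600, (F,merge)→5400, (D,merge)→5850, (F,hash)→9100, (D,nl_idx)→16000, (F,nl)→25050 …(+1); best=1600 via (D,hash)
  {CD}: card=100; try (C,nl_idx)→500, (D,hash)→800, (D,nl_idx)→800, (C,merge)→1200, (D,merge)→1250, (C,hash)→1500 …(+2); best=500 via (C,nl_idx)
  {BC}: card=2500; try (B,hash)→800, (C,merge)→1200, (B,merge)→1250, (C,hash)→1500, (C,nl_idx)→2900, (B,nl_idx)→3200 …(+2); best=800 via (B,hash)
  {AEF}: card=20000; try (A,hash)→6600, (F,hash)→14800, (A,merge)→16000, (F,merge)→58800, (A,nl)→104200, (F,nl)→2001800; best=6600 via (A,hash)
  {DEF}: card=25000; try (D,hash)→5800, (D,merge)→15550, (E,hash)→17300, (D,nl_idx)→35200, (D,nl)→54200, (E,nl_idx)→126600 …(+2); best=5800 via (D,hash)
  {CDF}: card=25000; try (F,merge)→6300, (F,hash)→9600, (C,hash)→15500, (F,nl)→50500, (C,nl_idx)→114100, (C,merge)→189900 …(+1); best=6300 via (F,merge)
  {BCD}: card=2500; try (B,hash)→1200, (B,merge)→1650, (B,nl_idx)→3600, (D,hash)→3900, (B,nl)→5500, (D,nl_idx)→18300 …(+2); best=1200 via (B,hash)
  {ADEF}: card=500000; try (D,hash)→27200, (A,hash)→32200, (D,merge)→326950, (A,merge)→406600, (D,nl_idx)→626600, (D,nl)→1006600 …(+1); best=27200 via (D,hash)
  {CDEF}: card=50000; try (C,hash)→32200, (E,hash)→34500, (C,nl_idx)→230800, (E,nl_idx)→256300, (C,merge)→406600, (E,merge)→408100 …(+2); best=32200 via (C,hash)
  {BCDF}: card=625000; try (F,hash)→12700, (B,hash)→31900, (F,merge)→38700, (B,merge)→406650, (B,nl_idx)→781300, (F,nl)→1251200 …(+1); best=12700 via (F,hash)
  {ACDEF}: card=1000000; try (A,hash)→83600, (C,hash)→528600, (A,merge)→883000, (C,nl_idx)→4527200, (A,nl)→5032200, (C,merge)→10028000 …(+1); best=83600 via (A,hash)
  {BCDEF}: card=1250000; try (B,hash)→82800, (E,hash)→640900, (B,merge)→882550, (B,nl_idx)→1582200, (B,nl)→2532200, (E,nl_idx)→6262700 …(+2); best=82800 via (B,hash)
  {ABCDEF}: card=25000000; try (B,hash)→1084200, (A,hash)→1334200, (B,merge)→21083950, (A,merge)→27583600, (B,nl_idx)→31083600, (B,nl)→50083600 …(+1); best=1084200 via (B,hash)

cost=1084200; order=F,E,D,C,A,B; methods=hash,hash,hash,hash,hash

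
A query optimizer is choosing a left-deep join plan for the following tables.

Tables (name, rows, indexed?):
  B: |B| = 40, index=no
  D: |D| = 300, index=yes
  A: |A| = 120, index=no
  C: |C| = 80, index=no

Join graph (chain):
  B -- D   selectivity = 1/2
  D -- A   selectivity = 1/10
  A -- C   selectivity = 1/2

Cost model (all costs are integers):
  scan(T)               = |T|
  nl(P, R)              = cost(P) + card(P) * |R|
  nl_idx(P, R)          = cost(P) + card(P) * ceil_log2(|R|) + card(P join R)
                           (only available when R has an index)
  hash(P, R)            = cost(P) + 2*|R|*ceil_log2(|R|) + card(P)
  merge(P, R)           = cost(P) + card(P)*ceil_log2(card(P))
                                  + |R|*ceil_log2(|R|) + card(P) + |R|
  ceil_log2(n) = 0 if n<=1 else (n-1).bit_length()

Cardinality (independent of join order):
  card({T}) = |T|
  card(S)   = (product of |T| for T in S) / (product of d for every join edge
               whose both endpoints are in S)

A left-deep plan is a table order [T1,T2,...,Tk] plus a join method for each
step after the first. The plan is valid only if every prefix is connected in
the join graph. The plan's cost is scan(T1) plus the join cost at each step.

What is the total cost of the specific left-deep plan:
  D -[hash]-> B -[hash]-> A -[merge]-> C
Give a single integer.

1305400

step 1: scan D: cost=300, card=300
step 2: join B via hash
    card(P join B) = 300*40/(2) = 6000
    cost = 300 + 2*40*6 + 300 = 1080
step 3: join A via hash
    card(P join A) = 6000*120/(10) = 72000
    cost = 1080 + 2*120*7 + 6000 = 8760
step 4: join C via merge
    card(P join C) = 72000*80/(2) = 2880000
    cost = 8760 + 72000*17 + 80*7 + 72000 + 80 = 1305400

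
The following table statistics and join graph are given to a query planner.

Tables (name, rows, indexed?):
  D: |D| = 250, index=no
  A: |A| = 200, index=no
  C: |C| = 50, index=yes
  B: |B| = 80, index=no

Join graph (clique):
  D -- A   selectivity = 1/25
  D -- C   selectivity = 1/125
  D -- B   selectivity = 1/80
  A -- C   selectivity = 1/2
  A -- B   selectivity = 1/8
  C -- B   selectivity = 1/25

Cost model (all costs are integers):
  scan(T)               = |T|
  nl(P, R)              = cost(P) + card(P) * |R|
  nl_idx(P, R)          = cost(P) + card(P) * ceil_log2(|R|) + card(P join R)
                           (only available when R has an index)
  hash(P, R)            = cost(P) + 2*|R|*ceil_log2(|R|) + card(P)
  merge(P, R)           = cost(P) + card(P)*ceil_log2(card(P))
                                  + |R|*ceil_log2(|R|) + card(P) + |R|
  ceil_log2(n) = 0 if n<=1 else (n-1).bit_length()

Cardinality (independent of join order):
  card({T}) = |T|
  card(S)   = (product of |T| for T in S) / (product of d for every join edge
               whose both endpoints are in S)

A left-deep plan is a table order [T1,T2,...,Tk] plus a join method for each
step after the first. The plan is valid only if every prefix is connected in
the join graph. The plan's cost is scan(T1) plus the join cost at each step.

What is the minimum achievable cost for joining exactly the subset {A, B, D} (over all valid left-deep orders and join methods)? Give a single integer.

5070

Selinger DP over subsets of {A,B,D}:
  {D}: scan cost=250, card=250
  {A}: scan cost=200, card=200
  {B}: scan cost=80, card=80
  {AD}: card=2000; try (A,hash)→3700, (D,merge)→4250, (A,merge)→4300, (D,hash)→4400, (D,nl)→50200, (A,nl)→50250; best=3700 via (A,hash)
  {BD}: card=250; try (B,hash)→1620, (D,merge)→2970, (B,merge)→3140, (D,hash)→4160, (D,nl)→20080, (B,nl)→20250; best=1620 via (B,hash)
  {AB}: card=2000; try (B,hash)→1520, (A,merge)→2520, (B,merge)→2640, (A,hash)→3360, (A,nl)→16080, (B,nl)→16200; best=1520 via (B,hash)
  {ABD}: card=250; try (A,hash)→5070, (A,merge)→5670, (B,hash)→6820, (D,hash)→7520, (D,merge)→27770, (B,merge)→28340 …(+3); best=5070 via (A,hash)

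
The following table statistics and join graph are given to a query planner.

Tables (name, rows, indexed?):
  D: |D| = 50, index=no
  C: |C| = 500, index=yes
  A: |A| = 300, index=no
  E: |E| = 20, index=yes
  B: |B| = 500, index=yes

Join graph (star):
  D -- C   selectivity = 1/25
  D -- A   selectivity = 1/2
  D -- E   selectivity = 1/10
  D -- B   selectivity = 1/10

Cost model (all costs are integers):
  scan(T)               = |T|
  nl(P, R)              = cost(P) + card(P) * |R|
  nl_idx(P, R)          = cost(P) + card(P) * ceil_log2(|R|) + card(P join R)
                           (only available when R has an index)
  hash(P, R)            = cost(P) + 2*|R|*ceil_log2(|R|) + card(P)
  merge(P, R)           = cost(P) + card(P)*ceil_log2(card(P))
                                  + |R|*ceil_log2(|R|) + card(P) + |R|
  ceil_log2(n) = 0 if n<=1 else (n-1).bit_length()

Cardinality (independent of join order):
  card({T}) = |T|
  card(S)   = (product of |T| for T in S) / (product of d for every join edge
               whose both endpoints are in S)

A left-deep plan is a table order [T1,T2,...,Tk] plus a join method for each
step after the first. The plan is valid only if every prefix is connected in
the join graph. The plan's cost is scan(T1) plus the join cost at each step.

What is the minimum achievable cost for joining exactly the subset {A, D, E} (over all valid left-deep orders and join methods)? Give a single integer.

4100

Selinger DP over subsets of {A,D,E}:
  {D}: scan cost=50, card=50
  {A}: scan cost=300, card=300
  {E}: scan cost=20, card=20
  {AD}: card=7500; try (D,hash)→1200, (A,merge)→3400, (D,merge)→3650, (A,hash)→5500, (A,nl)→15050, (D,nl)→15300; best=1200 via (D,hash)
  {DE}: card=100; try (E,hash)→300, (E,nl_idx)→400, (D,merge)→490, (E,merge)→520, (D,hash)→640, (D,nl)→1020 …(+1); best=300 via (E,hash)
  {ADE}: card=15000; try (A,merge)→4100, (A,hash)→5800, (E,hash)→8900, (A,nl)→30300, (E,nl_idx)→53700, (E,merge)→106320 …(+1); best=4100 via (A,merge)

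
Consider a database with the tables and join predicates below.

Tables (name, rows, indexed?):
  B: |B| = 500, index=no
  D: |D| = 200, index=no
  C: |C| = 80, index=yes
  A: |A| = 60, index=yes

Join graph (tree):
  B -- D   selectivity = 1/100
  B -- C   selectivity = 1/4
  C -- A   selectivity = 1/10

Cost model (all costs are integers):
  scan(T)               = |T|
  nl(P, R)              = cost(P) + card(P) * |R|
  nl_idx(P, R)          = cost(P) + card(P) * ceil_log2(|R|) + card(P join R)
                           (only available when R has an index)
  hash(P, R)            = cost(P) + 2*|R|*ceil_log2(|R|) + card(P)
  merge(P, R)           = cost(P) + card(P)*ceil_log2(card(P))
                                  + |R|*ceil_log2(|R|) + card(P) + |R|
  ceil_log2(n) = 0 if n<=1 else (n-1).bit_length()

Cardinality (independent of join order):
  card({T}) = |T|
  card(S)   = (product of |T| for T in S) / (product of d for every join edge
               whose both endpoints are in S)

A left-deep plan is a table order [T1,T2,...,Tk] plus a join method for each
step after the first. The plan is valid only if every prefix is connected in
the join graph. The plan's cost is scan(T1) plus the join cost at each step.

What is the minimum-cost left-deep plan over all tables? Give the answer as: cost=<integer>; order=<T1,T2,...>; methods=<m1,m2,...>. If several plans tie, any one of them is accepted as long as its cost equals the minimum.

cost=27040; order=B,D,C,A; methods=hash,hash,hash

Selinger DP (subsets sized 1..n):
  {B}: scan cost=500, card=500
  {D}: scan cost=200, card=200
  {C}: scan cost=80, card=80
  {A}: scan cost=60, card=60
  {BD}: card=1000; try (D,hash)→4200, (B,merge)→7000, (D,merge)→7300, (B,hash)→9400, (B,nl)→100200, (D,nl)→100500; best=4200 via (D,hash)
  {BC}: card=10000; try (C,hash)→2120, (B,merge)→5720, (C,merge)→6140, (B,hash)→9160, (C,nl_idx)→14000, (B,nl)→40080 …(+1); best=2120 via (C,hash)
  {AC}: card=480; try (A,hash)→880, (C,nl_idx)→960, (A,nl_idx)→1040, (C,merge)→1120, (A,merge)→1140, (C,hash)→1240 …(+2); best=880 via (A,hash)
  {BCD}: card=20000; try (C,hash)→6320, (D,hash)→15320, (C,merge)→15840, (C,nl_idx)→31200, (C,nl)→84200, (D,merge)→153920 …(+1); best=6320 via (C,hash)
  {ABC}: card=60000; try (B,hash)→10360, (B,merge)→10680, (A,hash)→12840, (A,nl_idx)→122120, (A,merge)→152540, (B,nl)→240880 …(+1); best=10360 via (B,hash)
  {ABCD}: card=120000; try (A,hash)→27040, (D,hash)→73560, (A,nl_idx)→246320, (A,merge)→326740, (D,merge)→1032160, (A,nl)→1206320 …(+1); best=27040 via (A,hash)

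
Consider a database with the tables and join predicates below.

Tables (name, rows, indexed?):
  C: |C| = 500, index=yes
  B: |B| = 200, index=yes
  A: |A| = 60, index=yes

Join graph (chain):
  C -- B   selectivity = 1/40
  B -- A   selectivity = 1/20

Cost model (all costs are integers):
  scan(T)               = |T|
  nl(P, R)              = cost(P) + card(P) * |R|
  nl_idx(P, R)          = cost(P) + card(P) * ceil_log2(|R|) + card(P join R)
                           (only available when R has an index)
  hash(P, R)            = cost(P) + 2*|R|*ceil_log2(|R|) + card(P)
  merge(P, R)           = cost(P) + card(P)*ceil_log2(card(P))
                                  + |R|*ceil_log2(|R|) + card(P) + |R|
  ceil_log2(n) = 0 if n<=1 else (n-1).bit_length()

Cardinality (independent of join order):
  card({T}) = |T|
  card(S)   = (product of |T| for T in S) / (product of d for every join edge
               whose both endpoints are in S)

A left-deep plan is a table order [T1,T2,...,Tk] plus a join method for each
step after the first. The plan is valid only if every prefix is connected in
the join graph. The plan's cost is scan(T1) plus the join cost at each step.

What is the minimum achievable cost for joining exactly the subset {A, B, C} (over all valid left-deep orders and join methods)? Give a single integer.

7420

Selinger DP over subsets of {A,B,C}:
  {C}: scan cost=500, card=500
  {B}: scan cost=200, card=200
  {A}: scan cost=60, card=60
  {BC}: card=2500; try (B,hash)→4200, (C,nl_idx)→4500, (C,merge)→7000, (B,nl_idx)→7000, (B,merge)→7300, (C,hash)→9400 …(+2); best=4200 via (B,hash)
  {AB}: card=600; try (A,hash)→1120, (B,nl_idx)→1140, (A,nl_idx)→2000, (B,merge)→2280, (A,merge)→2420, (B,hash)→3320 …(+2); best=1120 via (A,hash)
  {ABC}: card=7500; try (A,hash)→7420, (C,hash)→10720, (C,merge)→12720, (C,nl_idx)→14020, (A,nl_idx)→26700, (A,merge)→37120 …(+2); best=7420 via (A,hash)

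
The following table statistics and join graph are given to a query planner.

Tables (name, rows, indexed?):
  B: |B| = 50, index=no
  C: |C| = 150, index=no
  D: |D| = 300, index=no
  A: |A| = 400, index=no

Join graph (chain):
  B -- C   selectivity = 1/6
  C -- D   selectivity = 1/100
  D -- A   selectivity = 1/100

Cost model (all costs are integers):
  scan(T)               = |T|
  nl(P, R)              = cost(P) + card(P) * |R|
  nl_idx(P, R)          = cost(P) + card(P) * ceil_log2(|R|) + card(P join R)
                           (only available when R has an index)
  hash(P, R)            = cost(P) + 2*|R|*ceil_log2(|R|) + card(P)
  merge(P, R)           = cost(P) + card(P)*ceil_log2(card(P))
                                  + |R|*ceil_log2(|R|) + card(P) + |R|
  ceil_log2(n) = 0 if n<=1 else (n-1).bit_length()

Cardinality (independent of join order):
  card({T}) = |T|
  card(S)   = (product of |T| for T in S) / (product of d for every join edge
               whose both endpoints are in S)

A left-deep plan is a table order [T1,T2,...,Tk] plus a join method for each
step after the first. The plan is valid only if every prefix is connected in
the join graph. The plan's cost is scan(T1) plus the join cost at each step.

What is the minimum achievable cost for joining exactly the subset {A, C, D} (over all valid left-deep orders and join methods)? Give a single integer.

Selinger DP over subsets of {A,C,D}:
  {C}: scan cost=150, card=150
  {D}: scan cost=300, card=300
  {A}: scan cost=400, card=400
  {CD}: card=450; try (C,hash)→3000, (D,merge)→4500, (C,merge)→4650, (D,hash)→5700, (D,nl)→45150, (C,nl)→45300; best=3000 via (C,hash)
  {AD}: card=1200; try (D,hash)→6200, (A,merge)→7300, (D,merge)→7400, (A,hash)→7800, (A,nl)→120300, (D,nl)→120400; best=6200 via (D,hash)
  {ACD}: card=1800; try (C,hash)→9800, (A,hash)→10650, (A,merge)→11500, (C,merge)→21950, (A,nl)→183000, (C,nl)→186200; best=9800 via (C,hash)

9800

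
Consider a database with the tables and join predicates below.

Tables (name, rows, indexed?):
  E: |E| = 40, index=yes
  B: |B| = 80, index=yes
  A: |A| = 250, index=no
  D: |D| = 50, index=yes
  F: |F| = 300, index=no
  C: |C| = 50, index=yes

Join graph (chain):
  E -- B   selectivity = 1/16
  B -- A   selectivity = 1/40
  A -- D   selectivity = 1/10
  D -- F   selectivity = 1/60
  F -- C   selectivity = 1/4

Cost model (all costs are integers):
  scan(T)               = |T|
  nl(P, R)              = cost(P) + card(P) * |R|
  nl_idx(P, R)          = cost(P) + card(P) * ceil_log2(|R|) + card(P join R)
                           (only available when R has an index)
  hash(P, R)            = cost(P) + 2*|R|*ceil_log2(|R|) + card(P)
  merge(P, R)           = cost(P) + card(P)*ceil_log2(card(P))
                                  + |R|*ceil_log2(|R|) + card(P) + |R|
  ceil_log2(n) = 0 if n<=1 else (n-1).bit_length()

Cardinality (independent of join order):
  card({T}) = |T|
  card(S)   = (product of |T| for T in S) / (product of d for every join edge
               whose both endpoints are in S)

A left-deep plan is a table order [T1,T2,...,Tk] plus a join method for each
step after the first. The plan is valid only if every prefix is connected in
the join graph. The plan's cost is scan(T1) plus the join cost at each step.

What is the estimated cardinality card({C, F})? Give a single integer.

Tables in S: C(50), F(300)
Edges inside S: F-C(d=4)
numerator = 50 * 300 = 15000
denominator = 4 = 4
card(S) = 15000 / 4 = 3750

3750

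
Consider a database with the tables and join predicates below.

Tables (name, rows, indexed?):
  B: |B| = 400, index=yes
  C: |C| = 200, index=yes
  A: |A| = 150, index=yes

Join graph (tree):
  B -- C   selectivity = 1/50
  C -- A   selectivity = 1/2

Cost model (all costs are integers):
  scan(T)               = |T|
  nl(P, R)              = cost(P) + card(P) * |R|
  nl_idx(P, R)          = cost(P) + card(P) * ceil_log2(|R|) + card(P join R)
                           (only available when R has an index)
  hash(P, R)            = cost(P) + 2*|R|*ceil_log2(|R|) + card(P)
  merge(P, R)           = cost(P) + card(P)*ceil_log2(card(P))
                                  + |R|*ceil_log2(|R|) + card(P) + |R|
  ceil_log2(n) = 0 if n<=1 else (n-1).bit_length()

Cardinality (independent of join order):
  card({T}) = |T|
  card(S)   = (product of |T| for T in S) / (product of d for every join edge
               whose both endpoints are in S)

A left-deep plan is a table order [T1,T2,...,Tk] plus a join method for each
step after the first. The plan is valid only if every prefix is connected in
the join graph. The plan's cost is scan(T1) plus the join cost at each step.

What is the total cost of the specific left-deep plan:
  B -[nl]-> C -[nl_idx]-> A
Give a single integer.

213200

step 1: scan B: cost=400, card=400
step 2: join C via nl
    card(P join C) = 400*200/(50) = 1600
    cost = 400 + 400*200 = 80400
step 3: join A via nl_idx
    card(P join A) = 1600*150/(2) = 120000
    cost = 80400 + 1600*8 + 120000 = 213200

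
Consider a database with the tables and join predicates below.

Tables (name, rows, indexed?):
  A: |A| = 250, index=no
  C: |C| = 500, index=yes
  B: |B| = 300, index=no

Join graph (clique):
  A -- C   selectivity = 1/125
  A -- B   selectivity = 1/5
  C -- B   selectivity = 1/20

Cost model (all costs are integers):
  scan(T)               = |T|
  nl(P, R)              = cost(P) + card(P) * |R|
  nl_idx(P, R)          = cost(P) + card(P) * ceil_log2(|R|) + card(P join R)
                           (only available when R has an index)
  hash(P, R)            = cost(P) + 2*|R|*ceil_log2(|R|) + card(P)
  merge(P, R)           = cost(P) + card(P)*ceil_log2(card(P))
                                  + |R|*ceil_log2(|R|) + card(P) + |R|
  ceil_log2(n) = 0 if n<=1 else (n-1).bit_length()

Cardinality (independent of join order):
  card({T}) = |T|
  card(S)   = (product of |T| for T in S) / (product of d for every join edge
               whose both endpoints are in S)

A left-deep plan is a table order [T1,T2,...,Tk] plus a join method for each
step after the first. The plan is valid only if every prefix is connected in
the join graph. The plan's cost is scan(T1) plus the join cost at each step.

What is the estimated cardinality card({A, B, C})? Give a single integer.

3000

Tables in S: A(250), B(300), C(500)
Edges inside S: A-C(d=125), A-B(d=5), C-B(d=20)
numerator = 250 * 300 * 500 = 37500000
denominator = 125 * 5 * 20 = 12500
card(S) = 37500000 / 12500 = 3000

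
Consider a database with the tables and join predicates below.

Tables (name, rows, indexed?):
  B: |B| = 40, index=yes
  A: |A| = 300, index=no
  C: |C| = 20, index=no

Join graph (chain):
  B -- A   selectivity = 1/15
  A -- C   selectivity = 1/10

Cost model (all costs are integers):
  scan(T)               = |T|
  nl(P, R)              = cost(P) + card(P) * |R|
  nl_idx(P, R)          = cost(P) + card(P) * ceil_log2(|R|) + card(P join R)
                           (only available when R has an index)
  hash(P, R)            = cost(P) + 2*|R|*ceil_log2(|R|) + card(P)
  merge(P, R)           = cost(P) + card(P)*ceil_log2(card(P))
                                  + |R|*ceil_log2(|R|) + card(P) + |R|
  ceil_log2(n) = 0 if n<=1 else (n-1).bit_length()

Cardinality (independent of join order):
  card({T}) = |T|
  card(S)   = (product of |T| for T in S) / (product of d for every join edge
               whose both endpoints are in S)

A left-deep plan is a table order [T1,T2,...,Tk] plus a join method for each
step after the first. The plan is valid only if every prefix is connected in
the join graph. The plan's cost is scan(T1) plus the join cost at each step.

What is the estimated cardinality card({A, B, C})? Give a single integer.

1600

Tables in S: A(300), B(40), C(20)
Edges inside S: B-A(d=15), A-C(d=10)
numerator = 300 * 40 * 20 = 240000
denominator = 15 * 10 = 150
card(S) = 240000 / 150 = 1600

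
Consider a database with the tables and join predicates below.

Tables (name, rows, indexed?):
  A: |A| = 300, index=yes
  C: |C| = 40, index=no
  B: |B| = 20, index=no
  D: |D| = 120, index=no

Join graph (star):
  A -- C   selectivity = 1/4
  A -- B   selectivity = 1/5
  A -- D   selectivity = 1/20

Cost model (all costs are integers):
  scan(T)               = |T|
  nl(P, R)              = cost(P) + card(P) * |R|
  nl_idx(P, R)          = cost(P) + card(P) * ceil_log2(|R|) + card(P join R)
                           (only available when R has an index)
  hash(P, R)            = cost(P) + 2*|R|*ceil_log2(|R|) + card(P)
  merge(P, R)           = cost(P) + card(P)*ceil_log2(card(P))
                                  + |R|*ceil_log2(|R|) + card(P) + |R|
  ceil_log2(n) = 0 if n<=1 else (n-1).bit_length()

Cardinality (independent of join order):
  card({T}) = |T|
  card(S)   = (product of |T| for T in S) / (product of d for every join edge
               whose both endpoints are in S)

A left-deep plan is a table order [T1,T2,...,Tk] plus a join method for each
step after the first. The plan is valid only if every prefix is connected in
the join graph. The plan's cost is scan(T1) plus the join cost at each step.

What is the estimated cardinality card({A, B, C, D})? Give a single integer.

72000

Tables in S: A(300), B(20), C(40), D(120)
Edges inside S: A-C(d=4), A-B(d=5), A-D(d=20)
numerator = 300 * 20 * 40 * 120 = 28800000
denominator = 4 * 5 * 20 = 400
card(S) = 28800000 / 400 = 72000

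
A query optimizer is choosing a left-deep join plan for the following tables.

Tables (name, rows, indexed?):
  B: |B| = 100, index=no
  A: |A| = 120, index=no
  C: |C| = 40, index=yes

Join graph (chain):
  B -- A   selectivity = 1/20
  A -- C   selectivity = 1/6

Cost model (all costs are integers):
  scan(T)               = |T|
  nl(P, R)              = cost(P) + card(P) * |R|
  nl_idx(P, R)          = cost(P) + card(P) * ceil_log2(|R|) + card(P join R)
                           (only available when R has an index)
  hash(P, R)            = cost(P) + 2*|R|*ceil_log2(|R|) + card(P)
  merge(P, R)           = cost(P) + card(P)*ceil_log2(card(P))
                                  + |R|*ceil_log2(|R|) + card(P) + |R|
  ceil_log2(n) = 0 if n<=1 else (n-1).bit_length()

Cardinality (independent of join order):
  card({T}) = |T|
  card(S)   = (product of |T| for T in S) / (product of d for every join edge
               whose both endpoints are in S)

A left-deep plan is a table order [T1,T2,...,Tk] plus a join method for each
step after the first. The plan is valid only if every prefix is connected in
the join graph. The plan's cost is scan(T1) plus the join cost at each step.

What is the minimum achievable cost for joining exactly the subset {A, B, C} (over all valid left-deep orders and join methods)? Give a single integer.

Selinger DP over subsets of {A,B,C}:
  {B}: scan cost=100, card=100
  {A}: scan cost=120, card=120
  {C}: scan cost=40, card=40
  {AB}: card=600; try (B,hash)→1640, (A,merge)→1860, (B,merge)→1880, (A,hash)→1880, (A,nl)→12100, (B,nl)→12120; best=1640 via (B,hash)
  {AC}: card=800; try (C,hash)→720, (A,merge)→1280, (C,merge)→1360, (C,nl_idx)→1640, (A,hash)→1760, (A,nl)→4840 …(+1); best=720 via (C,hash)
  {ABC}: card=4000; try (C,hash)→2720, (B,hash)→2920, (C,merge)→8520, (C,nl_idx)→9240, (B,merge)→10320, (C,nl)→25640 …(+1); best=2720 via (C,hash)

2720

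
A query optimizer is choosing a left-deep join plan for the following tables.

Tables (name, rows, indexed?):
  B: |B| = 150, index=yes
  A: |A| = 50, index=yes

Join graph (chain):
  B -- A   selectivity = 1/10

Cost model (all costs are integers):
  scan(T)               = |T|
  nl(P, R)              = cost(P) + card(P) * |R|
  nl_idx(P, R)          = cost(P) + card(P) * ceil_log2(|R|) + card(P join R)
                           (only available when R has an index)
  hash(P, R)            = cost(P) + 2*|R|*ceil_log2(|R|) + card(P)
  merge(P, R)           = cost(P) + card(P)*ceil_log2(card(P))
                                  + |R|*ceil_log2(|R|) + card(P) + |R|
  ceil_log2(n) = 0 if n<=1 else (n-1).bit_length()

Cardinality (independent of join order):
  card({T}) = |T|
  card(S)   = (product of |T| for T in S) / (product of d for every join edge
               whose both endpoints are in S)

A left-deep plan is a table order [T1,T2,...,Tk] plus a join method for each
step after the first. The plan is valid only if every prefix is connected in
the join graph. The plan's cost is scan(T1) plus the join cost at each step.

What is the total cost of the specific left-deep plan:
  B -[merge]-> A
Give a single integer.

step 1: scan B: cost=150, card=150
step 2: join A via merge
    card(P join A) = 150*50/(10) = 750
    cost = 150 + 150*8 + 50*6 + 150 + 50 = 1850

1850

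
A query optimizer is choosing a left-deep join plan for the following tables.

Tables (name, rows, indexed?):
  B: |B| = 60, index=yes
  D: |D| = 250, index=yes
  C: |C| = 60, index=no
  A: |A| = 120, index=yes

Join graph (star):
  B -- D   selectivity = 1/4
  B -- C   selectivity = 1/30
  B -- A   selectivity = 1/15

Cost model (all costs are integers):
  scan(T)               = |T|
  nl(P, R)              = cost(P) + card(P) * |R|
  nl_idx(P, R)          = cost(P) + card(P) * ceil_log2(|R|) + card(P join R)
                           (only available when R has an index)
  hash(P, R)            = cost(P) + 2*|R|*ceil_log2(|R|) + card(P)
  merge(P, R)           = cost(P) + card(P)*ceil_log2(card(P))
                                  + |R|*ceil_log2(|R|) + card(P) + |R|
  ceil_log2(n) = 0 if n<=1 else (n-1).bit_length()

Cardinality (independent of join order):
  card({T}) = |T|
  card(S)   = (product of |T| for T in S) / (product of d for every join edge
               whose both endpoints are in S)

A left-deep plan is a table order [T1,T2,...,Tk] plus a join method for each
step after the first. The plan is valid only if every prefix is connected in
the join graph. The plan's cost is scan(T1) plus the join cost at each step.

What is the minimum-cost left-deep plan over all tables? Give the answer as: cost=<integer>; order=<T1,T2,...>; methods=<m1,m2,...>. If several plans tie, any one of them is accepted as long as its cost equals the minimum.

Selinger DP (subsets sized 1..n):
  {B}: scan cost=60, card=60
  {D}: scan cost=250, card=250
  {C}: scan cost=60, card=60
  {A}: scan cost=120, card=120
  {BD}: card=3750; try (B,hash)→1220, (D,merge)→2730, (B,merge)→2920, (D,hash)→4120, (D,nl_idx)→4290, (B,nl_idx)→5500 …(+2); best=1220 via (B,hash)
  {BC}: card=120; try (B,nl_idx)→540, (C,hash)→840, (B,hash)→840, (C,merge)→900, (B,merge)→900, (C,nl)→3660 …(+1); best=540 via (B,nl_idx)
  {AB}: card=480; try (B,hash)→960, (A,nl_idx)→960, (B,nl_idx)→1320, (A,merge)→1440, (B,merge)→1500, (A,hash)→1800 …(+2); best=960 via (B,hash)
  {BCD}: card=7500; try (D,merge)→3750, (D,hash)→4660, (C,hash)→5690, (D,nl_idx)→9000, (D,nl)→30540, (C,merge)→50390 …(+1); best=3750 via (D,merge)
  {ABD}: card=30000; try (D,hash)→5440, (A,hash)→6650, (D,merge)→8010, (D,nl_idx)→34800, (A,merge)→50930, (A,nl_idx)→57470 …(+2); best=5440 via (D,hash)
  {ABC}: card=960; try (C,hash)→2160, (A,hash)→2340, (A,nl_idx)→2340, (A,merge)→2460, (C,merge)→6180, (A,nl)→14940 …(+1); best=2160 via (C,hash)
  {ABCD}: card=60000; try (D,hash)→7120, (A,hash)→12930, (D,merge)→14970, (C,hash)→36160, (D,nl_idx)→69840, (A,merge)→109710 …(+5); best=7120 via (D,hash)

cost=7120; order=A,B,C,D; methods=hash,hash,hash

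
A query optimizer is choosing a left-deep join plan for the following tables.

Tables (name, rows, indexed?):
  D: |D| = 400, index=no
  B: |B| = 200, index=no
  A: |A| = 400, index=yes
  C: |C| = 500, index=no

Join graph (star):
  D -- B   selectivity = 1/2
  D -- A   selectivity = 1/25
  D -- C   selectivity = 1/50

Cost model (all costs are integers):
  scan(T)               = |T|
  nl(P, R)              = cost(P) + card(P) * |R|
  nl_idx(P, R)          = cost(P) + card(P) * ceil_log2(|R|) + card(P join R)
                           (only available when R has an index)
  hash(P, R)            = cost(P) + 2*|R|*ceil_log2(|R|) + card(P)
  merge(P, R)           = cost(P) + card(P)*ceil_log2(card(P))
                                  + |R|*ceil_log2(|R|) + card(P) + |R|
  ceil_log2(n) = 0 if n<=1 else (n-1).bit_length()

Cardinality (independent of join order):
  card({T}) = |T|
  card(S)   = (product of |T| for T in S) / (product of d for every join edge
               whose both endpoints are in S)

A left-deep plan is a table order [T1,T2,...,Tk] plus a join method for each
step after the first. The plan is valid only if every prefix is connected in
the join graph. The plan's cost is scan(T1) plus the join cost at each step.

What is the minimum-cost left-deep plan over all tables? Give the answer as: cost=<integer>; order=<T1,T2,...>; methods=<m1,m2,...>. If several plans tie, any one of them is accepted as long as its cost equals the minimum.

cost=86600; order=C,D,A,B; methods=hash,hash,hash

Selinger DP (subsets sized 1..n):
  {D}: scan cost=400, card=400
  {B}: scan cost=200, card=200
  {A}: scan cost=400, card=400
  {C}: scan cost=500, card=500
  {BD}: card=40000; try (B,hash)→4000, (D,merge)→6000, (B,merge)→6200, (D,hash)→7600, (D,nl)→80200, (B,nl)→80400; best=4000 via (B,hash)
  {AD}: card=6400; try (D,hash)→8000, (A,hash)→8000, (D,merge)→8400, (A,merge)→8400, (A,nl_idx)→10400, (D,nl)→160400 …(+1); best=8000 via (D,hash)
  {CD}: card=4000; try (D,hash)→8200, (C,merge)→9400, (D,merge)→9500, (C,hash)→9800, (C,nl)→200400, (D,nl)→200500; best=8200 via (D,hash)
  {ABD}: card=640000; try (B,hash)→17600, (A,hash)→51200, (B,merge)→99400, (A,merge)→688000, (A,nl_idx)→1004000, (B,nl)→1288000 …(+1); best=17600 via (B,hash)
  {BCD}: card=400000; try (B,hash)→15400, (C,hash)→53000, (B,merge)→62000, (C,merge)→689000, (B,nl)→808200, (C,nl)→20004000; best=15400 via (B,hash)
  {ACD}: card=64000; try (A,hash)→19400, (C,hash)→23400, (A,merge)→64200, (C,merge)→102600, (A,nl_idx)→108200, (A,nl)→1608200 …(+1); best=19400 via (A,hash)
  {ABCD}: card=6400000; try (B,hash)→86600, (A,hash)→422600, (C,hash)→666600, (B,merge)→1109200, (A,merge)→8019400, (A,nl_idx)→10015400 …(+4); best=86600 via (B,hash)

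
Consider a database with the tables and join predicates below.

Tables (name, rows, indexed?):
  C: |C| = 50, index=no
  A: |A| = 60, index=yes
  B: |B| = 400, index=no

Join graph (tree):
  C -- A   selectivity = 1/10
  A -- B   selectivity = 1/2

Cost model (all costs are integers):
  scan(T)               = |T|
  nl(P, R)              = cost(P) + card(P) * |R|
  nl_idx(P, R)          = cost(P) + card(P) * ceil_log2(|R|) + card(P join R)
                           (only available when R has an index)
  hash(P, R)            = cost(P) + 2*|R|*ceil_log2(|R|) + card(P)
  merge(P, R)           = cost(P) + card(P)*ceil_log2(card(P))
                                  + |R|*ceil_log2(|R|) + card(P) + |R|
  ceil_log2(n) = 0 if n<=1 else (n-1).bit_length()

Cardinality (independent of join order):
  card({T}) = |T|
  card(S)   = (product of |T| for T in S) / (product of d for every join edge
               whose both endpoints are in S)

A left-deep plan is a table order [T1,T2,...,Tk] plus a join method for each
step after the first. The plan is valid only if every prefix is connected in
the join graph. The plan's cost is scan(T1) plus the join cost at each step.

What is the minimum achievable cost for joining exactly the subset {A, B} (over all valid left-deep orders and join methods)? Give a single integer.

1520

Selinger DP over subsets of {A,B}:
  {A}: scan cost=60, card=60
  {B}: scan cost=400, card=400
  {AB}: card=12000; try (A,hash)→1520, (B,merge)→4480, (A,merge)→4820, (B,hash)→7320, (A,nl_idx)→14800, (B,nl)→24060 …(+1); best=1520 via (A,hash)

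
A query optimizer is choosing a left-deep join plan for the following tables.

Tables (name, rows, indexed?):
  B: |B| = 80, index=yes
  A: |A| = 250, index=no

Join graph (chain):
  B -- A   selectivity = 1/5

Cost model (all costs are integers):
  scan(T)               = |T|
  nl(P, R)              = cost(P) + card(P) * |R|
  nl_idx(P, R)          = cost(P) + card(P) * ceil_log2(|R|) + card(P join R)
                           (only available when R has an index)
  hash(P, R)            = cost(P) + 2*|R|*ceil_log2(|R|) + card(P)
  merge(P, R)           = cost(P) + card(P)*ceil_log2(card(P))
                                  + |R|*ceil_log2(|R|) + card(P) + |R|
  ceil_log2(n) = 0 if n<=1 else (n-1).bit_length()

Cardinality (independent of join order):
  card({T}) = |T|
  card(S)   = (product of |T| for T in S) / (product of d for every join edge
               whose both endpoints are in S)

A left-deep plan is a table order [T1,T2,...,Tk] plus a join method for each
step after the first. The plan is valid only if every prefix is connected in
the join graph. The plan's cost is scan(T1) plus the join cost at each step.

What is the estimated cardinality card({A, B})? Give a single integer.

Tables in S: A(250), B(80)
Edges inside S: B-A(d=5)
numerator = 250 * 80 = 20000
denominator = 5 = 5
card(S) = 20000 / 5 = 4000

4000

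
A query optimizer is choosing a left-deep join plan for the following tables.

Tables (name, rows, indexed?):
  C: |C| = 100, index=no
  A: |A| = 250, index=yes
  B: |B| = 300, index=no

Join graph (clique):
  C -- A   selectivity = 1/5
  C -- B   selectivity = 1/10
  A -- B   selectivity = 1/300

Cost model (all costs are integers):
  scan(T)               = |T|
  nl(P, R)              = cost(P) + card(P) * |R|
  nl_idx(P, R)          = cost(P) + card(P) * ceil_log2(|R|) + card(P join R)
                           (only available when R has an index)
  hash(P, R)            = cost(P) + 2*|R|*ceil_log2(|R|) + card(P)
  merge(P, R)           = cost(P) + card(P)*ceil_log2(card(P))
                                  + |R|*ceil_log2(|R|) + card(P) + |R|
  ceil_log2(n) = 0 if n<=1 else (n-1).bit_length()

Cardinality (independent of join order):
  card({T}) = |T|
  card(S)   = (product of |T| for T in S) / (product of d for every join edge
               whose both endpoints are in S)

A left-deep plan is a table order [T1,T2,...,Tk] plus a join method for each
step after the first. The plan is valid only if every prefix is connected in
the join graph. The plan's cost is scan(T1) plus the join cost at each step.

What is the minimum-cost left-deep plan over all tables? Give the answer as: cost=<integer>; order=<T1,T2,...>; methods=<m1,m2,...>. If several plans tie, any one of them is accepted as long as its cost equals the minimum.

Selinger DP (subsets sized 1..n):
  {C}: scan cost=100, card=100
  {A}: scan cost=250, card=250
  {B}: scan cost=300, card=300
  {AC}: card=5000; try (C,hash)→1900, (A,merge)→3150, (C,merge)→3300, (A,hash)→4200, (A,nl_idx)→5900, (A,nl)→25100 …(+1); best=1900 via (C,hash)
  {BC}: card=3000; try (C,hash)→2000, (B,merge)→3900, (C,merge)→4100, (B,hash)→5600, (B,nl)→30100, (C,nl)→30300; best=2000 via (C,hash)
  {AB}: card=250; try (A,nl_idx)→2950, (A,hash)→4600, (B,merge)→5500, (A,merge)→5550, (B,hash)→5900, (B,nl)→75250 …(+1); best=2950 via (A,nl_idx)
  {ABC}: card=500; try (C,hash)→4600, (C,merge)→6000, (A,hash)→9000, (B,hash)→12300, (A,nl_idx)→26500, (C,nl)→27950 …(+4); best=4600 via (C,hash)

cost=4600; order=B,A,C; methods=nl_idx,hash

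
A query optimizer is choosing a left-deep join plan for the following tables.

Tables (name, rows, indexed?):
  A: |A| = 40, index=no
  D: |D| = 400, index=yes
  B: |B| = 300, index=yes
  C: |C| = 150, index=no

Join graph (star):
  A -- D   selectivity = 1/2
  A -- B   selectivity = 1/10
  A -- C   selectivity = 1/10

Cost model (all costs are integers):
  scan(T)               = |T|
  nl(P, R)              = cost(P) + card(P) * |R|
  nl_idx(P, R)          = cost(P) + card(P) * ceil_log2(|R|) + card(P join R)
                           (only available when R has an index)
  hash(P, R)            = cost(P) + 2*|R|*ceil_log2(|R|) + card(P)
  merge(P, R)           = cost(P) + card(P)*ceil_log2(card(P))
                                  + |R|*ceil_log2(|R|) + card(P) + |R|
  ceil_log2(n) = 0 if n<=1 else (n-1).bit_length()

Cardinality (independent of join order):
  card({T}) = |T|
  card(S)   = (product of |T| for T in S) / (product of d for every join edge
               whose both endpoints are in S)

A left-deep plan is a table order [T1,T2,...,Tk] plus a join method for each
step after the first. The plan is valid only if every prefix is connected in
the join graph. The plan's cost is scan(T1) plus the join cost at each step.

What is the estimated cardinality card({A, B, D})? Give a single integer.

Tables in S: A(40), B(300), D(400)
Edges inside S: A-D(d=2), A-B(d=10)
numerator = 40 * 300 * 400 = 4800000
denominator = 2 * 10 = 20
card(S) = 4800000 / 20 = 240000

240000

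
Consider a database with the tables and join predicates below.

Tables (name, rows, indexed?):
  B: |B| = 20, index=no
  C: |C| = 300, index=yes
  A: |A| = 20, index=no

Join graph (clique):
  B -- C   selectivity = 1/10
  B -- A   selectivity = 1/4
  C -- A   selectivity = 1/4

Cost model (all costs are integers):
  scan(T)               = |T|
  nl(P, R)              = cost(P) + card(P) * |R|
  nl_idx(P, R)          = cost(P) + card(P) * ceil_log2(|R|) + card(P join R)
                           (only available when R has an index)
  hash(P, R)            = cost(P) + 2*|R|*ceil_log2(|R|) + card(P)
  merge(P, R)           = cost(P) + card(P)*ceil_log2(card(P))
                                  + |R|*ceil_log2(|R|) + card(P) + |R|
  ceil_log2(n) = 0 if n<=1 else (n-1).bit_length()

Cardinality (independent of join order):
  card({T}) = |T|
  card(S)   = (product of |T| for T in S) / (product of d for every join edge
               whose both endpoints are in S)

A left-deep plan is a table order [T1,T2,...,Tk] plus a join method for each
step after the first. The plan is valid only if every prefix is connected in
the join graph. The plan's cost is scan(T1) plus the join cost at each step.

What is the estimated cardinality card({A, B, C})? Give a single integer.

750

Tables in S: A(20), B(20), C(300)
Edges inside S: B-C(d=10), B-A(d=4), C-A(d=4)
numerator = 20 * 20 * 300 = 120000
denominator = 10 * 4 * 4 = 160
card(S) = 120000 / 160 = 750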